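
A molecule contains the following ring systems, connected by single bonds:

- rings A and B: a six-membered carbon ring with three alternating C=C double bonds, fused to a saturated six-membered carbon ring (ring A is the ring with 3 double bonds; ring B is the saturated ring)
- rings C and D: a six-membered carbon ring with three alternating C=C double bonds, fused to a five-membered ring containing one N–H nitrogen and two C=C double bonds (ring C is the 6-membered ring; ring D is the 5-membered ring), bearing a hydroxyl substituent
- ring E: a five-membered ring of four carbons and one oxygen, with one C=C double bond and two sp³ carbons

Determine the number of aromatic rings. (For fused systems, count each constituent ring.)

3

Ring A is fully conjugated (every ring atom contributes a p orbital); 3 ring double bonds give 6 π electrons. Since 6 = 4n+2 (n=1), ring A is aromatic (benzene ring).
Ring B has four sp³ carbons, so it is not fully conjugated — not aromatic (cyclohexane ring).
Rings C and D form a fused bicyclic system (with one N–H) with 9 sp² atoms and 10 π electrons from ring double bonds plus a heteroatom lone pair. 10 = 4(2)+2, so the system is aromatic and both rings count as aromatic (indole).
Ring E has two sp³ carbons, so it is not fully conjugated — not aromatic (2,3-dihydrofuran).
Aromatic: A, C, D. Total: 3.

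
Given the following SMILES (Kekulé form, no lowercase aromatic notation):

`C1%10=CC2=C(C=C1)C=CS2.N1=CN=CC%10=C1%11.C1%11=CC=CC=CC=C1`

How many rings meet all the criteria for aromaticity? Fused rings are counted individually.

The SMILES encodes a six-membered carbon ring with three alternating C=C double bonds, fused to a five-membered ring containing one sulfur and two C=C double bonds; a six-membered ring with nitrogens at positions 1 and 3 and three alternating double bonds; an eight-membered carbon ring with four alternating C=C double bonds.
The fused 6/5-membered bicyclic (with one sulfur) is a single π system with 9 sp² atoms and 10 π electrons from ring double bonds plus a heteroatom lone pair. 10 = 4(2)+2, so the system is aromatic and both rings count as aromatic (benzothiophene).
The 6-membered ring with two nitrogens (1,3) has a continuous p-orbital overlap around the ring; 3 ring double bonds give 6 π electrons. Since 6 = 4n+2 (n=1), it is aromatic (pyrimidine).
The 8-membered ring has only sp² ring atoms; a planar conformation would have a fully conjugated π system of 8 electrons. But 8 = 4(2), which is 4n not 4n+2, so it is not aromatic (cyclooctatetraene) — cyclooctatetraene distorts into a non-planar tub to avoid antiaromaticity.
3 of the 4 rings are aromatic. Total: 3.

3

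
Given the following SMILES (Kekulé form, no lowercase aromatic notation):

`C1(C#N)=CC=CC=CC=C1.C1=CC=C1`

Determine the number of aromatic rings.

0

The SMILES encodes an eight-membered carbon ring with four alternating C=C double bonds; a four-membered carbon ring with two alternating C=C double bonds.
The 8-membered ring has only sp² ring atoms; a planar conformation would have a fully conjugated π system of 8 electrons. But 8 = 4(2), which is 4n not 4n+2, so it is not aromatic (cyclooctatetraene) — cyclooctatetraene distorts into a non-planar tub to avoid antiaromaticity.
The 4-membered ring has only sp² ring atoms; a planar conformation would have a fully conjugated π system of 4 electrons. But 4 = 4(1), which is 4n not 4n+2, so it is not aromatic (cyclobutadiene) — cyclobutadiene is antiaromatic and distorts to a rectangle.
None of the rings are aromatic. Total: 0.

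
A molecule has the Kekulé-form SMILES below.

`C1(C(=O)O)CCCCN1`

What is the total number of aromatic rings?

0

The SMILES encodes a six-membered saturated ring of five carbons and one N–H nitrogen.
The 6-membered ring with one N–H has only sp³ atoms, so it is not fully conjugated — not aromatic (piperidine).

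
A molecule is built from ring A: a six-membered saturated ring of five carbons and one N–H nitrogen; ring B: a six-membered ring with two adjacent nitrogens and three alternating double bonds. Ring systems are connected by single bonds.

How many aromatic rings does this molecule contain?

1

Ring A has only sp³ atoms, so it is not fully conjugated — not aromatic (piperidine).
Ring B is fully conjugated (every ring atom contributes a p orbital); 3 ring double bonds give 6 π electrons. That satisfies 4n+2 with n=1, so ring B is aromatic (pyridazine).
Aromatic: B. Total: 1.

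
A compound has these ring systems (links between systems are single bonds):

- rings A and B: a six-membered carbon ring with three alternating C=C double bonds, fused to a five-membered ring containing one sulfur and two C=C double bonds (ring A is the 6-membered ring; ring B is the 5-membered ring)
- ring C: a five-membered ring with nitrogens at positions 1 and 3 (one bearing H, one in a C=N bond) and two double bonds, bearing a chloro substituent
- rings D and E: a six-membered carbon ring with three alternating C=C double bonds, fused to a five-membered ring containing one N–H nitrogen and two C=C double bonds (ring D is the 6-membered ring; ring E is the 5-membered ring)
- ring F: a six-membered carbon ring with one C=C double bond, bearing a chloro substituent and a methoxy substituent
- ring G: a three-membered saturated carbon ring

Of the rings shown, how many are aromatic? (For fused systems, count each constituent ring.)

5

Rings A and B form a fused bicyclic system (with one sulfur) with 9 sp² atoms and 10 π electrons from ring double bonds plus a heteroatom lone pair. 10 = 4(2)+2, so the system is aromatic and both rings count as aromatic (benzothiophene).
Ring C is planar and fully conjugated; 2 ring double bonds (4 π electrons) plus a heteroatom lone pair (2) give 6 π electrons. That satisfies 4n+2 with n=1, so ring C is aromatic (imidazole).
Rings D and E form a fused bicyclic system (with one N–H) with 9 sp² atoms and 10 π electrons from ring double bonds plus a heteroatom lone pair. 10 = 4(2)+2, so the system is aromatic and both rings count as aromatic (indole).
Ring F has four sp³ carbons, so it is not fully conjugated — not aromatic (cyclohexene).
Ring G has only sp³ atoms, so it is not fully conjugated — not aromatic (cyclopropane).
Aromatic: A, B, C, D, E. Total: 5.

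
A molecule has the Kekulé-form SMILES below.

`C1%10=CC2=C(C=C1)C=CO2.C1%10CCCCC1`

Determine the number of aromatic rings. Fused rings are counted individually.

The SMILES encodes a six-membered carbon ring with three alternating C=C double bonds, fused to a five-membered ring containing one oxygen and two C=C double bonds; a six-membered saturated carbon ring.
The fused 6/5-membered bicyclic (with one oxygen) is a single π system with 9 sp² atoms and 10 π electrons from ring double bonds plus a heteroatom lone pair. 10 = 4(2)+2, so the system is aromatic and both rings count as aromatic (benzofuran).
The 6-membered ring has only sp³ atoms, so it is not fully conjugated — not aromatic (cyclohexane).
2 of the 3 rings are aromatic. Total: 2.

2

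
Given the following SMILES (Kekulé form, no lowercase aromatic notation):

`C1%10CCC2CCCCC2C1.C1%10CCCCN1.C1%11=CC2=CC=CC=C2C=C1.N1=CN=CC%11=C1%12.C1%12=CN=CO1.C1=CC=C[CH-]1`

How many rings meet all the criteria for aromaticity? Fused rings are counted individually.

The SMILES encodes two fused six-membered saturated carbon rings; a six-membered saturated ring of five carbons and one N–H nitrogen; two fused six-membered carbon rings, each with three alternating C=C double bonds; a six-membered ring with nitrogens at positions 1 and 3 and three alternating double bonds; a five-membered ring with an oxygen at position 1 and a nitrogen at position 3 (in a C=N bond), with two double bonds; a five-membered all-carbon ring bearing a negative charge on one carbon, with two C=C double bonds.
The 6-membered ring has only sp³ atoms, so it is not fully conjugated — not aromatic (cyclohexane ring).
The second 6-membered ring has only sp³ atoms, so it is not fully conjugated — not aromatic (cyclohexane ring).
The 6-membered ring with one N–H has only sp³ atoms, so it is not fully conjugated — not aromatic (piperidine).
The fused 6/6-membered bicyclic is a single π system with 10 sp² atoms and 10 π electrons from ring double bonds. 10 = 4(2)+2, so the system is aromatic and both rings count as aromatic (naphthalene).
The 6-membered ring with two nitrogens (1,3) is planar and fully conjugated; 3 ring double bonds give 6 π electrons. That satisfies 4n+2 with n=1, so it is aromatic (pyrimidine).
The 5-membered ring with one oxygen and one =N– is planar and fully conjugated; 2 ring double bonds (4 π electrons) plus a heteroatom lone pair (2) give 6 π electrons. Since 6 = 4n+2 (n=1), it is aromatic (oxazole).
The 5-membered ring is fully conjugated (every ring atom contributes a p orbital); 2 ring double bonds (4 π electrons) plus the carbanion lone pair (2) give 6 π electrons. That satisfies 4n+2 with n=1, so it is aromatic (cyclopentadienyl anion).
5 of the 8 rings are aromatic. Total: 5.

5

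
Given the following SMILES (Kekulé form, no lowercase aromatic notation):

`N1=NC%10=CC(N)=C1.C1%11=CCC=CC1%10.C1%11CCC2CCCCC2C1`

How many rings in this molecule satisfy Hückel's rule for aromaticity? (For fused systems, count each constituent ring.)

1

The SMILES encodes a six-membered ring with two adjacent nitrogens and three alternating double bonds; a six-membered carbon ring with two isolated C=C double bonds and two sp³ carbons; two fused six-membered saturated carbon rings.
The 6-membered ring with two nitrogens (1,2) has a continuous p-orbital overlap around the ring; 3 ring double bonds give 6 π electrons. Since 6 = 4n+2 (n=1), it is aromatic (pyridazine).
The 6-membered ring has two sp³ carbons, so it is not fully conjugated — not aromatic (1,4-cyclohexadiene).
The second 6-membered ring has only sp³ atoms, so it is not fully conjugated — not aromatic (cyclohexane ring).
The third 6-membered ring has only sp³ atoms, so it is not fully conjugated — not aromatic (cyclohexane ring).
1 of the 4 rings is aromatic. Total: 1.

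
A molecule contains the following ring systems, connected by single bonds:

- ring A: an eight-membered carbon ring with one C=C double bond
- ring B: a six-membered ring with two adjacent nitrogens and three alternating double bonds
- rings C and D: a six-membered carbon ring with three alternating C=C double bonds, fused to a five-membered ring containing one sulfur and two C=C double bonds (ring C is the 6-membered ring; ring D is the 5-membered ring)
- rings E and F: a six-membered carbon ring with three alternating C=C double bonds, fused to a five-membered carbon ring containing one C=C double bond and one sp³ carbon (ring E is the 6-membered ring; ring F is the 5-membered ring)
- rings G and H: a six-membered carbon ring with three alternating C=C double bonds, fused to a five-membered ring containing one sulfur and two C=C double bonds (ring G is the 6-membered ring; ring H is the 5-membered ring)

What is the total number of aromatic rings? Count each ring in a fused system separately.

Ring A has six sp³ carbons, so it is not fully conjugated — not aromatic (cyclooctene).
Ring B has a continuous p-orbital overlap around the ring; 3 ring double bonds give 6 π electrons. Since 6 = 4n+2 (n=1), ring B is aromatic (pyridazine).
Rings C and D form a fused bicyclic system (with one sulfur) with 9 sp² atoms and 10 π electrons from ring double bonds plus a heteroatom lone pair. 10 = 4(2)+2, so the system is aromatic and both rings count as aromatic (benzothiophene).
Ring E is fully conjugated (every ring atom contributes a p orbital); 3 ring double bonds give 6 π electrons. That satisfies 4n+2 with n=1, so ring E is aromatic (benzene ring).
Ring F has one sp³ carbon, so it is not fully conjugated — not aromatic (cyclopentene ring).
Rings G and H form a fused bicyclic system (with one sulfur) with 9 sp² atoms and 10 π electrons from ring double bonds plus a heteroatom lone pair. 10 = 4(2)+2, so the system is aromatic and both rings count as aromatic (benzothiophene).
Aromatic: B, C, D, E, G, H. Total: 6.

6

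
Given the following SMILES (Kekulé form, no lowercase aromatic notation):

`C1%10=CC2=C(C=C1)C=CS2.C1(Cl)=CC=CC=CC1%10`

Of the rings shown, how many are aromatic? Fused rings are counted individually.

The SMILES encodes a six-membered carbon ring with three alternating C=C double bonds, fused to a five-membered ring containing one sulfur and two C=C double bonds; a seven-membered carbon ring with three C=C double bonds and one sp³ carbon.
The fused 6/5-membered bicyclic (with one sulfur) is a single π system with 9 sp² atoms and 10 π electrons from ring double bonds plus a heteroatom lone pair. 10 = 4(2)+2, so the system is aromatic and both rings count as aromatic (benzothiophene).
The 7-membered ring has one sp³ carbon, so it is not fully conjugated — not aromatic (cycloheptatriene).
2 of the 3 rings are aromatic. Total: 2.

2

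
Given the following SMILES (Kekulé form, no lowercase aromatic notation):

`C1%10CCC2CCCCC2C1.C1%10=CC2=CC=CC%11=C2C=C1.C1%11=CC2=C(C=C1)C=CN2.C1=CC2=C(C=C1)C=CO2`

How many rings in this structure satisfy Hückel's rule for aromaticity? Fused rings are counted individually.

6

The SMILES encodes two fused six-membered saturated carbon rings; two fused six-membered carbon rings, each with three alternating C=C double bonds; a six-membered carbon ring with three alternating C=C double bonds, fused to a five-membered ring containing one N–H nitrogen and two C=C double bonds; a six-membered carbon ring with three alternating C=C double bonds, fused to a five-membered ring containing one oxygen and two C=C double bonds.
The 6-membered ring has only sp³ atoms, so it is not fully conjugated — not aromatic (cyclohexane ring).
The second 6-membered ring has only sp³ atoms, so it is not fully conjugated — not aromatic (cyclohexane ring).
The fused 6/6-membered bicyclic is a single π system with 10 sp² atoms and 10 π electrons from ring double bonds. 10 = 4(2)+2, so the system is aromatic and both rings count as aromatic (naphthalene).
The fused 6/5-membered bicyclic (with one N–H) is a single π system with 9 sp² atoms and 10 π electrons from ring double bonds plus a heteroatom lone pair. 10 = 4(2)+2, so the system is aromatic and both rings count as aromatic (indole).
The fused 6/5-membered bicyclic (with one oxygen) is a single π system with 9 sp² atoms and 10 π electrons from ring double bonds plus a heteroatom lone pair. 10 = 4(2)+2, so the system is aromatic and both rings count as aromatic (benzofuran).
6 of the 8 rings are aromatic. Total: 6.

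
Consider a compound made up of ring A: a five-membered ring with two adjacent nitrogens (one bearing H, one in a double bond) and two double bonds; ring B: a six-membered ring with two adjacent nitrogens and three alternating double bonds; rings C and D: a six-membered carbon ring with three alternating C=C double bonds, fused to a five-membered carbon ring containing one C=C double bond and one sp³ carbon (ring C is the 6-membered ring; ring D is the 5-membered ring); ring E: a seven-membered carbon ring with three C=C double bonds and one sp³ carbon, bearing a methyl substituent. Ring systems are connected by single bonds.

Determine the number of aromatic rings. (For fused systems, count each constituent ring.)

Ring A has a continuous p-orbital overlap around the ring; 2 ring double bonds (4 π electrons) plus a heteroatom lone pair (2) give 6 π electrons. That satisfies 4n+2 with n=1, so ring A is aromatic (pyrazole).
Ring B has a continuous p-orbital overlap around the ring; 3 ring double bonds give 6 π electrons. Since 6 = 4n+2 (n=1), ring B is aromatic (pyridazine).
Ring C is fully conjugated (every ring atom contributes a p orbital); 3 ring double bonds give 6 π electrons. 6 = 4(1)+2, so ring C is aromatic (benzene ring).
Ring D has one sp³ carbon, so it is not fully conjugated — not aromatic (cyclopentene ring).
Ring E has one sp³ carbon, so it is not fully conjugated — not aromatic (cycloheptatriene).
Aromatic: A, B, C. Total: 3.

3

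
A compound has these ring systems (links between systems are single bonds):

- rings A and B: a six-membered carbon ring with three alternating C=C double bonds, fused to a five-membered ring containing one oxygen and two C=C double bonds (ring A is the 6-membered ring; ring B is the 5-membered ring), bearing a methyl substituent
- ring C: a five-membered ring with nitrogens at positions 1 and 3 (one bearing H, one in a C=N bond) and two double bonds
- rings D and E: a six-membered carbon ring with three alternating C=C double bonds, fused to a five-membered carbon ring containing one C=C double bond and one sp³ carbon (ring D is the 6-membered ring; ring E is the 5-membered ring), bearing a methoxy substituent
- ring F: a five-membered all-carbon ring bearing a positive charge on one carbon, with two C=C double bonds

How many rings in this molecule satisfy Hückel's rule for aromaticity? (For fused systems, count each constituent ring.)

Rings A and B form a fused bicyclic system (with one oxygen) with 9 sp² atoms and 10 π electrons from ring double bonds plus a heteroatom lone pair. 10 = 4(2)+2, so the system is aromatic and both rings count as aromatic (benzofuran).
Ring C has a continuous p-orbital overlap around the ring; 2 ring double bonds (4 π electrons) plus a heteroatom lone pair (2) give 6 π electrons. Since 6 = 4n+2 (n=1), ring C is aromatic (imidazole).
Ring D is planar and fully conjugated; 3 ring double bonds give 6 π electrons. Since 6 = 4n+2 (n=1), ring D is aromatic (benzene ring).
Ring E has one sp³ carbon, so it is not fully conjugated — not aromatic (cyclopentene ring).
Ring F has only sp² ring atoms; a planar conformation would have a fully conjugated π system of 4 electrons. But 4 = 4(1), which is 4n not 4n+2, so ring F is not aromatic (cyclopentadienyl cation).
Aromatic: A, B, C, D. Total: 4.

4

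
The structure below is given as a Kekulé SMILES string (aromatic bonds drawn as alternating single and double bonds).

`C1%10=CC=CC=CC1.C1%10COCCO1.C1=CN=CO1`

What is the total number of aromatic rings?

1

The SMILES encodes a seven-membered carbon ring with three C=C double bonds and one sp³ carbon; a six-membered saturated ring with oxygens at positions 1 and 4; a five-membered ring with an oxygen at position 1 and a nitrogen at position 3 (in a C=N bond), with two double bonds.
The 7-membered ring has one sp³ carbon, so it is not fully conjugated — not aromatic (cycloheptatriene).
The 6-membered ring with two oxygens (1,4) has only sp³ atoms, so it is not fully conjugated — not aromatic (1,4-dioxane).
The 5-membered ring with one oxygen and one =N– is fully conjugated (every ring atom contributes a p orbital); 2 ring double bonds (4 π electrons) plus a heteroatom lone pair (2) give 6 π electrons. That satisfies 4n+2 with n=1, so it is aromatic (oxazole).
1 of the 3 rings is aromatic. Total: 1.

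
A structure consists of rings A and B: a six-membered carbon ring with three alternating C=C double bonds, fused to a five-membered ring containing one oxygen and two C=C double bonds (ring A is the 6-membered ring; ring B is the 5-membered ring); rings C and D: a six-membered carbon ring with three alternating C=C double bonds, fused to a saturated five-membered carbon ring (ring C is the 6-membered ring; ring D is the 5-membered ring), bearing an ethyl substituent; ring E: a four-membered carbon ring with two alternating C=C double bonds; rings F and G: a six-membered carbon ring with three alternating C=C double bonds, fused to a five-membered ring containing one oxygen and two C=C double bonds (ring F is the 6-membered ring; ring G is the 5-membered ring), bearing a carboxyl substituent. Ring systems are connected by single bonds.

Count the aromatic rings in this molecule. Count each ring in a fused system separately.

Rings A and B form a fused bicyclic system (with one oxygen) with 9 sp² atoms and 10 π electrons from ring double bonds plus a heteroatom lone pair. 10 = 4(2)+2, so the system is aromatic and both rings count as aromatic (benzofuran).
Ring C is planar and fully conjugated; 3 ring double bonds give 6 π electrons. That satisfies 4n+2 with n=1, so ring C is aromatic (benzene ring).
Ring D has three sp³ carbons, so it is not fully conjugated — not aromatic (cyclopentane ring).
Ring E has only sp² ring atoms; a planar conformation would have a fully conjugated π system of 4 electrons. But 4 = 4(1), which is 4n not 4n+2, so ring E is not aromatic (cyclobutadiene) — cyclobutadiene is antiaromatic and distorts to a rectangle.
Rings F and G form a fused bicyclic system (with one oxygen) with 9 sp² atoms and 10 π electrons from ring double bonds plus a heteroatom lone pair. 10 = 4(2)+2, so the system is aromatic and both rings count as aromatic (benzofuran).
Aromatic: A, B, C, F, G. Total: 5.

5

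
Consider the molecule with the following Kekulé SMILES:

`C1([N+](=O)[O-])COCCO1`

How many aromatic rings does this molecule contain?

0

The SMILES encodes a six-membered saturated ring with oxygens at positions 1 and 4.
The 6-membered ring with two oxygens (1,4) has only sp³ atoms, so it is not fully conjugated — not aromatic (1,4-dioxane).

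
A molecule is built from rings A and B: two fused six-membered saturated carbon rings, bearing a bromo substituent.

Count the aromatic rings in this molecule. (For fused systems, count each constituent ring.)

Ring A has only sp³ atoms, so it is not fully conjugated — not aromatic (cyclohexane ring).
Ring B has only sp³ atoms, so it is not fully conjugated — not aromatic (cyclohexane ring).
No ring is aromatic. Total: 0.

0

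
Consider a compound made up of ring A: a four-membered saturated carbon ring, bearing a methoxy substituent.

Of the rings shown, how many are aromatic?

0

Ring A has only sp³ atoms, so it is not fully conjugated — not aromatic (cyclobutane).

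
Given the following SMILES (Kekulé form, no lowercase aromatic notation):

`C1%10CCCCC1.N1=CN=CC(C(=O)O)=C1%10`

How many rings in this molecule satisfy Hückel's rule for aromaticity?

The SMILES encodes a six-membered saturated carbon ring; a six-membered ring with nitrogens at positions 1 and 3 and three alternating double bonds.
The 6-membered ring has only sp³ atoms, so it is not fully conjugated — not aromatic (cyclohexane).
The 6-membered ring with two nitrogens (1,3) is fully conjugated (every ring atom contributes a p orbital); 3 ring double bonds give 6 π electrons. 6 = 4(1)+2, so it is aromatic (pyrimidine).
1 of the 2 rings is aromatic. Total: 1.

1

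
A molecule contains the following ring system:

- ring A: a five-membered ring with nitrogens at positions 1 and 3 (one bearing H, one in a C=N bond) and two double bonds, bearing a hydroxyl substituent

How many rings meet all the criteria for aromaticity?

1

Ring A has a continuous p-orbital overlap around the ring; 2 ring double bonds (4 π electrons) plus a heteroatom lone pair (2) give 6 π electrons. Since 6 = 4n+2 (n=1), ring A is aromatic (imidazole).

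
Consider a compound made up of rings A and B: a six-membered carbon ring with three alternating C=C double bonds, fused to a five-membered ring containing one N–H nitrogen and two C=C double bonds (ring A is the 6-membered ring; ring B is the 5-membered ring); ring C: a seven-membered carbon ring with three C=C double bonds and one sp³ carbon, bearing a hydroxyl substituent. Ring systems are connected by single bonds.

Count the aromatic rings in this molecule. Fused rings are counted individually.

Rings A and B form a fused bicyclic system (with one N–H) with 9 sp² atoms and 10 π electrons from ring double bonds plus a heteroatom lone pair. 10 = 4(2)+2, so the system is aromatic and both rings count as aromatic (indole).
Ring C has one sp³ carbon, so it is not fully conjugated — not aromatic (cycloheptatriene).
Aromatic: A, B. Total: 2.

2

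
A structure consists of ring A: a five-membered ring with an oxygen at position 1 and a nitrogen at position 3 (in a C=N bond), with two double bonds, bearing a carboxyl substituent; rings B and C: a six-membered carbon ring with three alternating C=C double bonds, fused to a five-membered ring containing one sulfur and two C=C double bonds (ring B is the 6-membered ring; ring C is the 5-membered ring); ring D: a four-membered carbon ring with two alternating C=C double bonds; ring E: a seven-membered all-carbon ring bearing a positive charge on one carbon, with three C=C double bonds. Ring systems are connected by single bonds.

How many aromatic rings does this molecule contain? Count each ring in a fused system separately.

4

Ring A has a continuous p-orbital overlap around the ring; 2 ring double bonds (4 π electrons) plus a heteroatom lone pair (2) give 6 π electrons. 6 = 4(1)+2, so ring A is aromatic (oxazole).
Rings B and C form a fused bicyclic system (with one sulfur) with 9 sp² atoms and 10 π electrons from ring double bonds plus a heteroatom lone pair. 10 = 4(2)+2, so the system is aromatic and both rings count as aromatic (benzothiophene).
Ring D has only sp² ring atoms; a planar conformation would have a fully conjugated π system of 4 electrons. But 4 = 4(1), which is 4n not 4n+2, so ring D is not aromatic (cyclobutadiene) — cyclobutadiene is antiaromatic and distorts to a rectangle.
Ring E is planar and fully conjugated; 3 ring double bonds (6 π electrons) plus the carbocation's empty p orbital (0, but keeps the ring conjugated) give 6 π electrons. That satisfies 4n+2 with n=1, so ring E is aromatic (tropylium cation).
Aromatic: A, B, C, E. Total: 4.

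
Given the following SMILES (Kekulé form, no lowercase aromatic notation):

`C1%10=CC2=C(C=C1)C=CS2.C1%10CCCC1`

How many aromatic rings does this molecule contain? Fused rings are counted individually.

2

The SMILES encodes a six-membered carbon ring with three alternating C=C double bonds, fused to a five-membered ring containing one sulfur and two C=C double bonds; a five-membered saturated carbon ring.
The fused 6/5-membered bicyclic (with one sulfur) is a single π system with 9 sp² atoms and 10 π electrons from ring double bonds plus a heteroatom lone pair. 10 = 4(2)+2, so the system is aromatic and both rings count as aromatic (benzothiophene).
The 5-membered ring has only sp³ atoms, so it is not fully conjugated — not aromatic (cyclopentane).
2 of the 3 rings are aromatic. Total: 2.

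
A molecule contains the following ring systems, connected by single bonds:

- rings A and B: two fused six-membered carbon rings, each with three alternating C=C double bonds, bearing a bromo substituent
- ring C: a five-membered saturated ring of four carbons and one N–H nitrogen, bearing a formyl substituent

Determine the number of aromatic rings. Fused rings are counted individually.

2

Rings A and B form a fused bicyclic system with 10 sp² atoms and 10 π electrons from ring double bonds. 10 = 4(2)+2, so the system is aromatic and both rings count as aromatic (naphthalene).
Ring C has only sp³ atoms, so it is not fully conjugated — not aromatic (pyrrolidine).
Aromatic: A, B. Total: 2.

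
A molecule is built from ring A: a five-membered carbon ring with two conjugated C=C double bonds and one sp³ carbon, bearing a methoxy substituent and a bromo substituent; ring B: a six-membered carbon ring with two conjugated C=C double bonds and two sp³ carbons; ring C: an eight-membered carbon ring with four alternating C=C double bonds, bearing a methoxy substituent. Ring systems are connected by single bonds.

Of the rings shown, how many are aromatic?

0

Ring A has one sp³ carbon, so it is not fully conjugated — not aromatic (cyclopentadiene).
Ring B has two sp³ carbons, so it is not fully conjugated — not aromatic (1,3-cyclohexadiene).
Ring C has only sp² ring atoms; a planar conformation would have a fully conjugated π system of 8 electrons. But 8 = 4(2), which is 4n not 4n+2, so ring C is not aromatic (cyclooctatetraene) — cyclooctatetraene distorts into a non-planar tub to avoid antiaromaticity.
No ring is aromatic. Total: 0.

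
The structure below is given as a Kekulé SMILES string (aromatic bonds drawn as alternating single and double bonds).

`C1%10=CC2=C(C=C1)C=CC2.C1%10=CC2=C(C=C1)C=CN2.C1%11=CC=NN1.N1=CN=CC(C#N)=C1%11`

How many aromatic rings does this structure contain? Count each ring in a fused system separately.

5

The SMILES encodes a six-membered carbon ring with three alternating C=C double bonds, fused to a five-membered carbon ring containing one C=C double bond and one sp³ carbon; a six-membered carbon ring with three alternating C=C double bonds, fused to a five-membered ring containing one N–H nitrogen and two C=C double bonds; a five-membered ring with two adjacent nitrogens (one bearing H, one in a double bond) and two double bonds; a six-membered ring with nitrogens at positions 1 and 3 and three alternating double bonds.
The 6-membered ring is planar and fully conjugated; 3 ring double bonds give 6 π electrons. Since 6 = 4n+2 (n=1), it is aromatic (benzene ring).
The 5-membered ring has one sp³ carbon, so it is not fully conjugated — not aromatic (cyclopentene ring).
The fused 6/5-membered bicyclic (with one N–H) is a single π system with 9 sp² atoms and 10 π electrons from ring double bonds plus a heteroatom lone pair. 10 = 4(2)+2, so the system is aromatic and both rings count as aromatic (indole).
The 5-membered ring with two adjacent nitrogens (one N–H, one =N–) is fully conjugated (every ring atom contributes a p orbital); 2 ring double bonds (4 π electrons) plus a heteroatom lone pair (2) give 6 π electrons. 6 = 4(1)+2, so it is aromatic (pyrazole).
The 6-membered ring with two nitrogens (1,3) is fully conjugated (every ring atom contributes a p orbital); 3 ring double bonds give 6 π electrons. Since 6 = 4n+2 (n=1), it is aromatic (pyrimidine).
5 of the 6 rings are aromatic. Total: 5.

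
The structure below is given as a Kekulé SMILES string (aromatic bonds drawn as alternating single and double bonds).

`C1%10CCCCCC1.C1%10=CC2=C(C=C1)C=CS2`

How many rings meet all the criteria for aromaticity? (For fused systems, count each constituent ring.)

The SMILES encodes a seven-membered saturated carbon ring; a six-membered carbon ring with three alternating C=C double bonds, fused to a five-membered ring containing one sulfur and two C=C double bonds.
The 7-membered ring has only sp³ atoms, so it is not fully conjugated — not aromatic (cycloheptane).
The fused 6/5-membered bicyclic (with one sulfur) is a single π system with 9 sp² atoms and 10 π electrons from ring double bonds plus a heteroatom lone pair. 10 = 4(2)+2, so the system is aromatic and both rings count as aromatic (benzothiophene).
2 of the 3 rings are aromatic. Total: 2.

2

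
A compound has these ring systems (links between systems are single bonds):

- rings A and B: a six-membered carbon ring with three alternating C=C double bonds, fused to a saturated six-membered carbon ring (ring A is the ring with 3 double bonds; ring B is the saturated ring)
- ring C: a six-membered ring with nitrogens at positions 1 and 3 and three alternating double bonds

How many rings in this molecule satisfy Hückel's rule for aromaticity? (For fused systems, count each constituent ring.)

Ring A is fully conjugated (every ring atom contributes a p orbital); 3 ring double bonds give 6 π electrons. 6 = 4(1)+2, so ring A is aromatic (benzene ring).
Ring B has four sp³ carbons, so it is not fully conjugated — not aromatic (cyclohexane ring).
Ring C is planar and fully conjugated; 3 ring double bonds give 6 π electrons. 6 = 4(1)+2, so ring C is aromatic (pyrimidine).
Aromatic: A, C. Total: 2.

2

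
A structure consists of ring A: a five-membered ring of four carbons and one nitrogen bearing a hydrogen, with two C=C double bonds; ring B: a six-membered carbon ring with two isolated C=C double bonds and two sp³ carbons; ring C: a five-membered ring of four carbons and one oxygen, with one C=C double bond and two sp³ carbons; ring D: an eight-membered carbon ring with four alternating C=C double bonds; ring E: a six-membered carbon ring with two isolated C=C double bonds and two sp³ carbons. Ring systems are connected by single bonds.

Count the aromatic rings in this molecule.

1

Ring A is fully conjugated (every ring atom contributes a p orbital); 2 ring double bonds (4 π electrons) plus a heteroatom lone pair (2) give 6 π electrons. That satisfies 4n+2 with n=1, so ring A is aromatic (pyrrole).
Ring B has two sp³ carbons, so it is not fully conjugated — not aromatic (1,4-cyclohexadiene).
Ring C has two sp³ carbons, so it is not fully conjugated — not aromatic (2,3-dihydrofuran).
Ring D has only sp² ring atoms; a planar conformation would have a fully conjugated π system of 8 electrons. But 8 = 4(2), which is 4n not 4n+2, so ring D is not aromatic (cyclooctatetraene) — cyclooctatetraene distorts into a non-planar tub to avoid antiaromaticity.
Ring E has two sp³ carbons, so it is not fully conjugated — not aromatic (1,4-cyclohexadiene).
Aromatic: A. Total: 1.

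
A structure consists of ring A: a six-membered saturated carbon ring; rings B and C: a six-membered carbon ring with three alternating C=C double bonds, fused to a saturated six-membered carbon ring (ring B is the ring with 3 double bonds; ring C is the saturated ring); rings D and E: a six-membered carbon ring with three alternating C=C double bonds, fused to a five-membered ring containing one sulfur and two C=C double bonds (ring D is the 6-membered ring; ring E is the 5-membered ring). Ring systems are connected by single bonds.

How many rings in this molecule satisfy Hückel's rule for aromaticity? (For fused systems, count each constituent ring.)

Ring A has only sp³ atoms, so it is not fully conjugated — not aromatic (cyclohexane).
Ring B is planar and fully conjugated; 3 ring double bonds give 6 π electrons. Since 6 = 4n+2 (n=1), ring B is aromatic (benzene ring).
Ring C has four sp³ carbons, so it is not fully conjugated — not aromatic (cyclohexane ring).
Rings D and E form a fused bicyclic system (with one sulfur) with 9 sp² atoms and 10 π electrons from ring double bonds plus a heteroatom lone pair. 10 = 4(2)+2, so the system is aromatic and both rings count as aromatic (benzothiophene).
Aromatic: B, D, E. Total: 3.

3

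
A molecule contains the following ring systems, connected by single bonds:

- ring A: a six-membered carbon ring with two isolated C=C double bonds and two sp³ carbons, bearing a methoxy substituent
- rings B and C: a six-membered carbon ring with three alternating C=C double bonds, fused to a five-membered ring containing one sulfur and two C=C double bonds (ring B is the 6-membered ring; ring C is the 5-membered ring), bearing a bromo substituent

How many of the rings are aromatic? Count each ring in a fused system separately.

2

Ring A has two sp³ carbons, so it is not fully conjugated — not aromatic (1,4-cyclohexadiene).
Rings B and C form a fused bicyclic system (with one sulfur) with 9 sp² atoms and 10 π electrons from ring double bonds plus a heteroatom lone pair. 10 = 4(2)+2, so the system is aromatic and both rings count as aromatic (benzothiophene).
Aromatic: B, C. Total: 2.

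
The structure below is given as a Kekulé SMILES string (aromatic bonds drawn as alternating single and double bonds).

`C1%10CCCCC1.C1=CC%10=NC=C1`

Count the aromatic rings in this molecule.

1

The SMILES encodes a six-membered saturated carbon ring; a six-membered ring of five carbons and one nitrogen with three alternating double bonds.
The 6-membered ring has only sp³ atoms, so it is not fully conjugated — not aromatic (cyclohexane).
The 6-membered ring with one nitrogen is planar and fully conjugated; 3 ring double bonds give 6 π electrons. That satisfies 4n+2 with n=1, so it is aromatic (pyridine).
1 of the 2 rings is aromatic. Total: 1.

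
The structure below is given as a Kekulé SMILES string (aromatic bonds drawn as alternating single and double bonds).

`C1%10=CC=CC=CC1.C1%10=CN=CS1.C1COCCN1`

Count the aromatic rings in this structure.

1

The SMILES encodes a seven-membered carbon ring with three C=C double bonds and one sp³ carbon; a five-membered ring with a sulfur at position 1 and a nitrogen at position 3 (in a C=N bond), with two double bonds; a six-membered saturated ring with an oxygen and an N–H nitrogen at positions 1 and 4.
The 7-membered ring has one sp³ carbon, so it is not fully conjugated — not aromatic (cycloheptatriene).
The 5-membered ring with one sulfur and one =N– is planar and fully conjugated; 2 ring double bonds (4 π electrons) plus a heteroatom lone pair (2) give 6 π electrons. Since 6 = 4n+2 (n=1), it is aromatic (thiazole).
The 6-membered ring with one oxygen and one N–H (1,4) has only sp³ atoms, so it is not fully conjugated — not aromatic (morpholine).
1 of the 3 rings is aromatic. Total: 1.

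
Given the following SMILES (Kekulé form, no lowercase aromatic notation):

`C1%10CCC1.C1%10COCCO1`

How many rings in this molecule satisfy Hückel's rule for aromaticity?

0

The SMILES encodes a four-membered saturated carbon ring; a six-membered saturated ring with oxygens at positions 1 and 4.
The 4-membered ring has only sp³ atoms, so it is not fully conjugated — not aromatic (cyclobutane).
The 6-membered ring with two oxygens (1,4) has only sp³ atoms, so it is not fully conjugated — not aromatic (1,4-dioxane).
None of the rings are aromatic. Total: 0.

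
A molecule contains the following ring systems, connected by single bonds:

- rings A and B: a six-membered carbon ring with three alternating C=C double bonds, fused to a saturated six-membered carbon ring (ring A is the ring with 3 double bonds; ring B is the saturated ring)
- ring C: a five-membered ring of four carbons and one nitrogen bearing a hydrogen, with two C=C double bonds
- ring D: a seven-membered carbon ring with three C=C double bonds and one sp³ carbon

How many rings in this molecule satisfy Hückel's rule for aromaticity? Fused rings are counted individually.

2

Ring A is fully conjugated (every ring atom contributes a p orbital); 3 ring double bonds give 6 π electrons. Since 6 = 4n+2 (n=1), ring A is aromatic (benzene ring).
Ring B has four sp³ carbons, so it is not fully conjugated — not aromatic (cyclohexane ring).
Ring C has a continuous p-orbital overlap around the ring; 2 ring double bonds (4 π electrons) plus a heteroatom lone pair (2) give 6 π electrons. That satisfies 4n+2 with n=1, so ring C is aromatic (pyrrole).
Ring D has one sp³ carbon, so it is not fully conjugated — not aromatic (cycloheptatriene).
Aromatic: A, C. Total: 2.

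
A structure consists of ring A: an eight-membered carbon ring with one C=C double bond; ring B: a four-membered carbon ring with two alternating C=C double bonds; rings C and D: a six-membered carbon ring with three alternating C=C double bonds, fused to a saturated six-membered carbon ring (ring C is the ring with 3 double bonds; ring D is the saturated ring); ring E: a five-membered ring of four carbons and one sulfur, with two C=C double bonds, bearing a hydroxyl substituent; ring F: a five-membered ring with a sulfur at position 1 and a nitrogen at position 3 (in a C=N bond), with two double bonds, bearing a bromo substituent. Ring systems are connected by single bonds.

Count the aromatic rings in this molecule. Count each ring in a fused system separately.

3

Ring A has six sp³ carbons, so it is not fully conjugated — not aromatic (cyclooctene).
Ring B has only sp² ring atoms; a planar conformation would have a fully conjugated π system of 4 electrons. But 4 = 4(1), which is 4n not 4n+2, so ring B is not aromatic (cyclobutadiene) — cyclobutadiene is antiaromatic and distorts to a rectangle.
Ring C has a continuous p-orbital overlap around the ring; 3 ring double bonds give 6 π electrons. That satisfies 4n+2 with n=1, so ring C is aromatic (benzene ring).
Ring D has four sp³ carbons, so it is not fully conjugated — not aromatic (cyclohexane ring).
Ring E is planar and fully conjugated; 2 ring double bonds (4 π electrons) plus a heteroatom lone pair (2) give 6 π electrons. Since 6 = 4n+2 (n=1), ring E is aromatic (thiophene).
Ring F is fully conjugated (every ring atom contributes a p orbital); 2 ring double bonds (4 π electrons) plus a heteroatom lone pair (2) give 6 π electrons. Since 6 = 4n+2 (n=1), ring F is aromatic (thiazole).
Aromatic: C, E, F. Total: 3.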